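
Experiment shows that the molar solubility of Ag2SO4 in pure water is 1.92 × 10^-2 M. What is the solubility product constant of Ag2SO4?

Ag2SO4(s) ⇌ 2 Ag^+(aq) + SO4^2-(aq)
With molar solubility s: [Ag^+] = 2s, [SO4^2-] = s.
Ksp = [Ag^+]^2[SO4^2-]
Substituting: Ksp = (2s)^2s = 4s^3
Ksp = 4 × (1.92 x 10^-2)^3 = 2.83 x 10^-5

Ksp = 2.83e-5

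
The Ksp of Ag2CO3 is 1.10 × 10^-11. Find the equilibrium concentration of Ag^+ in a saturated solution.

[Ag^+] ≈ 2.80e-4 M

Ag2CO3(s) <=> 2 Ag^+(aq) + CO3^2-(aq)
Ksp = [Ag^+]^2[CO3^2-]
If s mol/L of Ag2CO3 dissolves, [Ag^+] = 2s and [CO3^2-] = s.
So Ksp = (2s)^2 × s = 4s^3
Solving, s = (1.10 × 10^-11/4)^(1/3) = 1.401 x 10^-4 M
[Ag^+] = 2s = 2.80 × 10^-4 M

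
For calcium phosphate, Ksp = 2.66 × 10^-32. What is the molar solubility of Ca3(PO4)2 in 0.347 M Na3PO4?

s = 2.02 × 10^-11 M

Ca3(PO4)2(s) <=> 3 Ca^2+(aq) + 2 PO4^3-(aq)
Ksp = [Ca^2+]^3[PO4^3-]^2
Let s = moles of Ca3(PO4)2 that dissolve per litre. [Ca^2+] = 3s, [PO4^3-] = 0.347 + 2s ≈ 0.347 (Ksp is small, so little additional dissolves).
Ksp ≈ (3s)^3 × (0.347)^2
s = 2.02 × 10^-11 M
Check: 2s = 4.0 x 10^-11 ≪ 0.347, so the approximation is valid.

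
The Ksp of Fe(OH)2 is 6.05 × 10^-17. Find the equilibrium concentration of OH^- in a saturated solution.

Fe(OH)2(s) ⇌ Fe^2+ + 2 OH^-
Ksp = [Fe^2+][OH^-]^2
For each mole of Fe(OH)2 that dissolves: [Fe^2+] = s, [OH^-] = 2s.
So Ksp = s × (2s)^2 = 4s^3
Solving, s = (6.05 × 10^-17/4)^(1/3) = 2.473 × 10^-6 M
[OH^-] = 2s = 4.95 × 10^-6 M

[OH^-] ≈ 4.95 × 10^-6 M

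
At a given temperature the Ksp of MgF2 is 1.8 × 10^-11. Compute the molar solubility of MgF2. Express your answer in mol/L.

s = 1.7 x 10^-4 M

MgF2(s) ⇌ Mg^2+(aq) + 2 F^-(aq)
Ksp = [Mg^2+][F^-]^2
Let s = molar solubility. Then [Mg^2+] = s and [F^-] = 2s.
Substituting: Ksp = s(2s)^2 = 4s^3
s = (1.8 × 10^-11 / 4)^(1/3) = 1.7 x 10^-4 M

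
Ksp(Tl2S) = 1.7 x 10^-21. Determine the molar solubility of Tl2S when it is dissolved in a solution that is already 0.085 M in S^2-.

Tl2S(s) ⇌ 2 Tl^+(aq) + S^2-(aq)
Ksp = [Tl^+]^2[S^2-]
If s mol/L dissolves here, [Tl^+] = 2s, [S^2-] = 0.085 + s ≈ 0.085 (since the S^2- already present dominates).
Ksp ≈ (2s)^2 × 0.085
s = 7.1 × 10^-11 M
Check: s = 7.1 × 10^-11 ≪ 0.085, so the approximation is valid.

s ≈ 7.1 × 10^-11 M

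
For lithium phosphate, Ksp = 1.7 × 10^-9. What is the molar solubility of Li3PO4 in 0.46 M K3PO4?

Li3PO4(s) ⇌ 3 Li^+ + PO4^3-
Ksp = [Li^+]^3[PO4^3-]
Let s = moles of Li3PO4 that dissolve per litre. [Li^+] = 3s, [PO4^3-] = 0.46 + s ≈ 0.46 (since PO4^3- from K3PO4 dominates).
Ksp ≈ (3s)^3 × 0.46
s = 5.2 x 10^-4 M
Check: s = 5.2 x 10^-4 ≪ 0.46, so the approximation is valid.

5.2e-4 M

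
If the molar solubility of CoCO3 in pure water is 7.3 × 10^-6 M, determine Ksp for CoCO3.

5.3 × 10^-11

CoCO3(s) <=> Co^2+(aq) + CO3^2-(aq)
With molar solubility s: [Co^2+] = s, [CO3^2-] = s.
Ksp = [Co^2+][CO3^2-]
Ksp = s^2
Ksp = (7.3 × 10^-6)^2 = 5.3 × 10^-11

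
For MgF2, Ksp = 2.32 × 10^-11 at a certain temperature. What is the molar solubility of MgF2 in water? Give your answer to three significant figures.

s = 1.80e-4 M

MgF2(s) <=> Mg^2+ + 2 F^-
Ksp = [Mg^2+][F^-]^2
If s mol/L of MgF2 dissolves, [Mg^2+] = s and [F^-] = 2s.
So Ksp = s × (2s)^2 = 4s^3
s^3 = 2.32 × 10^-11 / 4, so s = 1.80 × 10^-4 M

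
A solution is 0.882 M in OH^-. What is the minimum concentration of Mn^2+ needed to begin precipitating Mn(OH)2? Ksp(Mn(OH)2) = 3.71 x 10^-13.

[Mn^2+] = 4.77 × 10^-13 M

Mn(OH)2(s) ⇌ Mn^2+ + 2 OH^-
Ksp = [Mn^2+][OH^-]^2
Precipitation begins when Q = Ksp. With [OH^-] = 0.882 M:
3.71 x 10^-13 = (0.882)^2 × [Mn^2+]
[Mn^2+] = (3.71 x 10^-13 / 7.779 × 10^-1) = 4.77 x 10^-13 M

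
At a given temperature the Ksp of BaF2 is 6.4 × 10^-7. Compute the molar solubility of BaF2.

5.4e-3 M

BaF2(s) ⇌ Ba^2+ + 2 F^-
Ksp = [Ba^2+][F^-]^2
For each mole of BaF2 that dissolves: [Ba^2+] = s, [F^-] = 2s.
So Ksp = s × (2s)^2 = 4s^3
Solving, s = (6.4 × 10^-7/4)^(1/3) = 5.4 x 10^-3 M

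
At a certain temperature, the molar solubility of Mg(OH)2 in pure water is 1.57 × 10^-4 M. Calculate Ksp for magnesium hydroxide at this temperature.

Ksp = 1.55 × 10^-11

Mg(OH)2(s) ⇌ Mg^2+ + 2 OH^-
For each mole of Mg(OH)2 that dissolves: [Mg^2+] = s, [OH^-] = 2s.
Ksp = [Mg^2+][OH^-]^2
Ksp = s(2s)^2 = 4s^3
With s = 1.57 × 10^-4: Ksp = 1.55 x 10^-11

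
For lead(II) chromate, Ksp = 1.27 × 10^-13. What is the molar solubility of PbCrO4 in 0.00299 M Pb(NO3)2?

s ≈ 4.25 × 10^-11 M

PbCrO4(s) ⇌ Pb^2+(aq) + CrO4^2-(aq)
Ksp = [Pb^2+][CrO4^2-]
Let s = moles of PbCrO4 that dissolve per litre. [Pb^2+] = 0.00299 + s ≈ 0.00299, [CrO4^2-] = s (since Pb^2+ from Pb(NO3)2 dominates).
Ksp ≈ 0.00299 × s
s = 4.25 x 10^-11 M
Check: s = 4.2 × 10^-11 ≪ 0.00299, so the approximation is valid.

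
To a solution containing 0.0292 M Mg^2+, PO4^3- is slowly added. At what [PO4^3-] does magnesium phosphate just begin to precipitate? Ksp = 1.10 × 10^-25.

[PO4^3-] ≈ 6.65e-11 M

Mg3(PO4)2(s) ⇌ 3 Mg^2+ + 2 PO4^3-
Ksp = [Mg^2+]^3[PO4^3-]^2
Precipitation begins when Q = Ksp. With [Mg^2+] = 0.0292 M:
1.10 × 10^-25 = (0.0292)^3 × [PO4^3-]^2
[PO4^3-] = (1.10 × 10^-25 / 2.490 × 10^-5)^(1/2) = 6.65 × 10^-11 M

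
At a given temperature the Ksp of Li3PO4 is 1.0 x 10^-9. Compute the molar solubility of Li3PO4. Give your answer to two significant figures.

s = 2.5 × 10^-3 M

Li3PO4(s) ⇌ 3 Li^+(aq) + PO4^3-(aq)
Ksp = [Li^+]^3[PO4^3-]
With molar solubility s: [Li^+] = 3s, [PO4^3-] = s.
Substituting: Ksp = (3s)^3s = 27s^4
Solving, s = (1.0 x 10^-9/27)^(1/4) = 2.5 x 10^-3 M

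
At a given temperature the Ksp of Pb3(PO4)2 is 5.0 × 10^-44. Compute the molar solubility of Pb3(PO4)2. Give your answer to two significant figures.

Pb3(PO4)2(s) ⇌ 3 Pb^2+ + 2 PO4^3-
Ksp = [Pb^2+]^3[PO4^3-]^2
If s mol/L of Pb3(PO4)2 dissolves, [Pb^2+] = 3s and [PO4^3-] = 2s.
Ksp = (3s)^3(2s)^2 = 108s^5
s = (5.0 × 10^-44 / 108)^(1/5) = 8.6 × 10^-10 M

s ≈ 8.6 × 10^-10 M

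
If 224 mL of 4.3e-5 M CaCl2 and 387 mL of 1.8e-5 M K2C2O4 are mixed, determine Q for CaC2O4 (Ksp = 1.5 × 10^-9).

Q = 1.8 × 10^-10

Total volume = 224 + 387 = 611 mL.
[Ca^2+] = 4.3 × 10^-5 × (224/611) = 1.58 × 10^-5 M
[C2O4^2-] = 1.8 x 10^-5 × (387/611) = 1.14 × 10^-5 M
CaC2O4(s) <=> Ca^2+ + C2O4^2-, so Q = [Ca^2+][C2O4^2-]
Q = (1.58 × 10^-5)(1.14 × 10^-5) = 1.8 × 10^-10
Q < Ksp, so no precipitate of CaC2O4 forms.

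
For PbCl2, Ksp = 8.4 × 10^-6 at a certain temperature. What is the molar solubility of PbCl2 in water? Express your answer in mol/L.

s = 1.3 × 10^-2 M

PbCl2(s) ⇌ Pb^2+(aq) + 2 Cl^-(aq)
Ksp = [Pb^2+][Cl^-]^2
For each mole of PbCl2 that dissolves: [Pb^2+] = s, [Cl^-] = 2s.
Substituting: Ksp = s(2s)^2 = 4s^3
s = (8.4 × 10^-6 / 4)^(1/3) = 1.3 × 10^-2 M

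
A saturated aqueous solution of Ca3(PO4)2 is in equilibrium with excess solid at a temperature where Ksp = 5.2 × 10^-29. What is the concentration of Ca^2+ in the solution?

Ca3(PO4)2(s) ⇌ 3 Ca^2+ + 2 PO4^3-
Ksp = [Ca^2+]^3[PO4^3-]^2
For each mole of Ca3(PO4)2 that dissolves: [Ca^2+] = 3s, [PO4^3-] = 2s.
Ksp = (3s)^3(2s)^2 = 108s^5
s = (5.2 × 10^-29 / 108)^(1/5) = 8.64 x 10^-7 M
[Ca^2+] = 3s = 2.6 × 10^-6 M

[Ca^2+] = 2.6e-6 M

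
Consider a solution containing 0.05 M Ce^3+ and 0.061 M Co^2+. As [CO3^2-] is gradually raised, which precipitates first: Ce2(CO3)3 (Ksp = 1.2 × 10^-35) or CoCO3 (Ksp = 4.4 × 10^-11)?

Ce2(CO3)3

Each salt begins to precipitate when Q = Ksp, i.e. when [CO3^2-] reaches its threshold.
For Ce2(CO3)3: 1.2 × 10^-35 = (0.05)^2 × [CO3^2-]^3  ⇒  [CO3^2-] = 1.7 × 10^-11 M.
For CoCO3: 4.4 × 10^-11 = 0.061 × [CO3^2-]  ⇒  [CO3^2-] = 7.2 x 10^-10 M.
The salt with the lower threshold [CO3^2-] precipitates first: Ce2(CO3)3.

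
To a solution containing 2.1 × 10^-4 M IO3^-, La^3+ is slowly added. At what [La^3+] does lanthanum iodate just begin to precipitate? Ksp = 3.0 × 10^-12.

La(IO3)3(s) ⇌ La^3+ + 3 IO3^-
Ksp = [La^3+][IO3^-]^3
Precipitation begins when Q = Ksp. With [IO3^-] = 2.1 × 10^-4 M:
3.0 × 10^-12 = (2.1 × 10^-4)^3 × [La^3+]
[La^3+] = (3.0 × 10^-12 / 9.26 x 10^-12) = 3.2 × 10^-1 M

3.2e-1 M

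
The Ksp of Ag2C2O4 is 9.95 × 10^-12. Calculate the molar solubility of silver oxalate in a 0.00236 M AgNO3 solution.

s ≈ 1.79e-6 M

Ag2C2O4(s) ⇌ 2 Ag^+ + C2O4^2-
Ksp = [Ag^+]^2[C2O4^2-]
Let s be the molar solubility in this solution. [Ag^+] = 0.00236 + 2s ≈ 0.00236, [C2O4^2-] = s (Ksp is small, so little additional dissolves).
Ksp ≈ (0.00236)^2 × s
s = 1.79 × 10^-6 M
Check: 2s = 3.6 × 10^-6 ≪ 0.00236, so the approximation is valid.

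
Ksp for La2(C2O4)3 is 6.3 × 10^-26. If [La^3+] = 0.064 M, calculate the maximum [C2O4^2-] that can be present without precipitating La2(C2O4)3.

[C2O4^2-] ≈ 2.5 × 10^-8 M

La2(C2O4)3(s) ⇌ 2 La^3+ + 3 C2O4^2-
Ksp = [La^3+]^2[C2O4^2-]^3
Precipitation begins when Q = Ksp. With [La^3+] = 0.064 M:
6.3 × 10^-26 = (0.064)^2 × [C2O4^2-]^3
[C2O4^2-] = (6.3 × 10^-26 / 4.10 × 10^-3)^(1/3) = 2.5 × 10^-8 M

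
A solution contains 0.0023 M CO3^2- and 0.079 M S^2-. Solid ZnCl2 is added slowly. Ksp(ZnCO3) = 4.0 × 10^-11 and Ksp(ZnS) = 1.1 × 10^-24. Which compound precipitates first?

Precipitation of each salt starts when its ion product equals its Ksp.
For ZnCO3: 4.0 × 10^-11 = 0.0023 × [Zn^2+]  ⇒  [Zn^2+] = 1.7 × 10^-8 M.
For ZnS: 1.1 × 10^-24 = 0.079 × [Zn^2+]  ⇒  [Zn^2+] = 1.4 x 10^-23 M.
The salt with the lower threshold [Zn^2+] precipitates first: ZnS.

ZnS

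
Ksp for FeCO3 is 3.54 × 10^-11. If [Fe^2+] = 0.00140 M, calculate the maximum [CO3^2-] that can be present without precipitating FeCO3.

FeCO3(s) ⇌ Fe^2+(aq) + CO3^2-(aq)
Ksp = [Fe^2+][CO3^2-]
Precipitation begins when Q = Ksp. With [Fe^2+] = 0.00140 M:
3.54 × 10^-11 = (0.00140) × [CO3^2-]
[CO3^2-] = (3.54 × 10^-11 / 1.40 x 10^-3) = 2.53 × 10^-8 M

2.53e-8 M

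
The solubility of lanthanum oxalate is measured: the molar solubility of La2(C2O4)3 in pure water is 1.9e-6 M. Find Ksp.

La2(C2O4)3(s) ⇌ 2 La^3+ + 3 C2O4^2-
For each mole of La2(C2O4)3 that dissolves: [La^3+] = 2s, [C2O4^2-] = 3s.
Ksp = [La^3+]^2[C2O4^2-]^3
Substituting: Ksp = (2s)^2(3s)^3 = 108s^5
With s = 1.9 × 10^-6: Ksp = 2.7 x 10^-27

2.7 × 10^-27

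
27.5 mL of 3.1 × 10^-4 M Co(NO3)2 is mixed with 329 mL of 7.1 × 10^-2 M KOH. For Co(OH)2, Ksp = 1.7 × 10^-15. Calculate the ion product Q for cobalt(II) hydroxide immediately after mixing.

Total volume = 27.5 + 329 = 356.5 mL.
[Co^2+] = 3.1 x 10^-4 × (27.5/356.5) = 2.39 × 10^-5 M
[OH^-] = 7.1 x 10^-2 × (329/356.5) = 6.55 × 10^-2 M
Co(OH)2(s) <=> Co^2+ + 2 OH^-, so Q = [Co^2+][OH^-]^2
Q = (2.39 × 10^-5)(6.55 × 10^-2)^2 = 1.0 × 10^-7
Q > Ksp, so Co(OH)2 will precipitate.

Q ≈ 1.0 × 10^-7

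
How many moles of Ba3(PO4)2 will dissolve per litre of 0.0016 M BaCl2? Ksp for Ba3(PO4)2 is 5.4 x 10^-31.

Ba3(PO4)2(s) ⇌ 3 Ba^2+(aq) + 2 PO4^3-(aq)
Ksp = [Ba^2+]^3[PO4^3-]^2
Let s be the molar solubility in this solution. [Ba^2+] = 0.0016 + 3s ≈ 0.0016, [PO4^3-] = 2s (Ksp is small, so little additional dissolves).
Ksp ≈ (0.0016)^3 × (2s)^2
s = 5.7 x 10^-12 M
Check: 3s = 1.7 × 10^-11 ≪ 0.0016, so the approximation is valid.

5.7 x 10^-12 M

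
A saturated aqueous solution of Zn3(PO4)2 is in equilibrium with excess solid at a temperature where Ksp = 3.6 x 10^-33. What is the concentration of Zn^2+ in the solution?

Zn3(PO4)2(s) ⇌ 3 Zn^2+(aq) + 2 PO4^3-(aq)
Ksp = [Zn^2+]^3[PO4^3-]^2
If s mol/L of Zn3(PO4)2 dissolves, [Zn^2+] = 3s and [PO4^3-] = 2s.
Ksp = (3s)^3(2s)^2 = 108s^5
s^5 = 3.6 x 10^-33 / 108, so s = 1.27 × 10^-7 M
[Zn^2+] = 3s = 3.8 x 10^-7 M

3.8 × 10^-7 M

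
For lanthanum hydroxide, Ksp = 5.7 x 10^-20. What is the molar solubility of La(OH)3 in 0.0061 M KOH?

s = 2.5 × 10^-13 M

La(OH)3(s) <=> La^3+(aq) + 3 OH^-(aq)
Ksp = [La^3+][OH^-]^3
Let s = moles of La(OH)3 that dissolve per litre. [La^3+] = s, [OH^-] = 0.0061 + 3s ≈ 0.0061 (Ksp is small, so little additional dissolves).
Ksp ≈ s × (0.0061)^3
s = 2.5 x 10^-13 M
Check: 3s = 7.5 × 10^-13 ≪ 0.0061, so the approximation is valid.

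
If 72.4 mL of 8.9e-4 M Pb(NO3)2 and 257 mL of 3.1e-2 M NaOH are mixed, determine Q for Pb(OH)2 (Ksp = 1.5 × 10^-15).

1.1e-7

Total volume = 72.4 + 257 = 329.4 mL.
[Pb^2+] = 8.9 × 10^-4 × (72.4/329.4) = 1.96 x 10^-4 M
[OH^-] = 3.1 × 10^-2 × (257/329.4) = 2.42 × 10^-2 M
Pb(OH)2(s) <=> Pb^2+ + 2 OH^-, so Q = [Pb^2+][OH^-]^2
Q = (1.96 x 10^-4)(2.42 × 10^-2)^2 = 1.1 × 10^-7
Q > Ksp, so Pb(OH)2 will precipitate.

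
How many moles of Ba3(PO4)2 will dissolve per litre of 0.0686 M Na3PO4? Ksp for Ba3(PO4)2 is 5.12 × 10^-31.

1.59 × 10^-10 M

Ba3(PO4)2(s) ⇌ 3 Ba^2+(aq) + 2 PO4^3-(aq)
Ksp = [Ba^2+]^3[PO4^3-]^2
Let s = moles of Ba3(PO4)2 that dissolve per litre. [Ba^2+] = 3s, [PO4^3-] = 0.0686 + 2s ≈ 0.0686 (Ksp is small, so little additional dissolves).
Ksp ≈ (3s)^3 × (0.0686)^2
s = 1.59 × 10^-10 M
Check: 2s = 3.2 x 10^-10 ≪ 0.0686, so the approximation is valid.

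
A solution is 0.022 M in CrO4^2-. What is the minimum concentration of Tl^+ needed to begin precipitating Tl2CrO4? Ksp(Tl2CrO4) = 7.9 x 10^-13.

Tl2CrO4(s) ⇌ 2 Tl^+ + CrO4^2-
Ksp = [Tl^+]^2[CrO4^2-]
Precipitation begins when Q = Ksp. With [CrO4^2-] = 0.022 M:
7.9 x 10^-13 = (0.022) × [Tl^+]^2
[Tl^+] = (7.9 x 10^-13 / 2.2 × 10^-2)^(1/2) = 6.0 × 10^-6 M

6.0 x 10^-6 M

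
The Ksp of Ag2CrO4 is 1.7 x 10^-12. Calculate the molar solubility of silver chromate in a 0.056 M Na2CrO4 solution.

Ag2CrO4(s) ⇌ 2 Ag^+ + CrO4^2-
Ksp = [Ag^+]^2[CrO4^2-]
Let s be the molar solubility in this solution. [Ag^+] = 2s, [CrO4^2-] = 0.056 + s ≈ 0.056 (common-ion effect: CrO4^2- is already 0.056 M).
Ksp ≈ (2s)^2 × 0.056
s = 2.8 x 10^-6 M
Check: s = 2.8 × 10^-6 ≪ 0.056, so the approximation is valid.

s ≈ 2.8 × 10^-6 M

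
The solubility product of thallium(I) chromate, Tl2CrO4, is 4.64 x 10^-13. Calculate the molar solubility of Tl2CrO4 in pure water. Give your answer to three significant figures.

Tl2CrO4(s) ⇌ 2 Tl^+ + CrO4^2-
Ksp = [Tl^+]^2[CrO4^2-]
If s mol/L of Tl2CrO4 dissolves, [Tl^+] = 2s and [CrO4^2-] = s.
Ksp = (2s)^2s = 4s^3
s = (4.64 x 10^-13 / 4)^(1/3) = 4.88 × 10^-5 M

s ≈ 4.88 × 10^-5 M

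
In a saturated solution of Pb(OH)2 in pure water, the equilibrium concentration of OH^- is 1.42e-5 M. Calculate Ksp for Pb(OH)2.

Ksp = 1.43e-15

Pb(OH)2(s) <=> Pb^2+ + 2 OH^-
Stoichiometry gives [Pb^2+] = (1/2)[OH^-] = 7.100 × 10^-6 M.
Ksp = [Pb^2+][OH^-]^2
Ksp = 7.100 × 10^-6 × (1.42 × 10^-5)^2 = 1.43 × 10^-15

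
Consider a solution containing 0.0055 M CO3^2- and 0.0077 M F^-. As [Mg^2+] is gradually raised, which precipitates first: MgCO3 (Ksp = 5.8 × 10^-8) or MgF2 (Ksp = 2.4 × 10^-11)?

MgF2

Precipitation of each salt starts when its ion product equals its Ksp.
For MgCO3: 5.8 × 10^-8 = 0.0055 × [Mg^2+]  ⇒  [Mg^2+] = 1.1 × 10^-5 M.
For MgF2: 2.4 × 10^-11 = (0.0077)^2 × [Mg^2+]  ⇒  [Mg^2+] = 4.0 × 10^-7 M.
The salt with the lower threshold [Mg^2+] precipitates first: MgF2.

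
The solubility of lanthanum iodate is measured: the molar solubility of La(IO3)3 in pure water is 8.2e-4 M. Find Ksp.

La(IO3)3(s) <=> La^3+(aq) + 3 IO3^-(aq)
If s mol/L of La(IO3)3 dissolves, [La^3+] = s and [IO3^-] = 3s.
Ksp = [La^3+][IO3^-]^3
Ksp = s(3s)^3 = 27s^4
Ksp = 27 × (8.2 × 10^-4)^4 = 1.2 × 10^-11

Ksp ≈ 1.2 × 10^-11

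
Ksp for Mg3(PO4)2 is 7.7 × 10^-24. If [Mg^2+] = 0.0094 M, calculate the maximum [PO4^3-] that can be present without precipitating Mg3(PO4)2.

Mg3(PO4)2(s) <=> 3 Mg^2+ + 2 PO4^3-
Ksp = [Mg^2+]^3[PO4^3-]^2
Precipitation begins when Q = Ksp. With [Mg^2+] = 0.0094 M:
7.7 × 10^-24 = (0.0094)^3 × [PO4^3-]^2
[PO4^3-] = (7.7 × 10^-24 / 8.31 × 10^-7)^(1/2) = 3.0 × 10^-9 M

3.0e-9 M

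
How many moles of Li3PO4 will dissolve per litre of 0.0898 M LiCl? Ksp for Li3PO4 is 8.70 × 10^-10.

Li3PO4(s) ⇌ 3 Li^+(aq) + PO4^3-(aq)
Ksp = [Li^+]^3[PO4^3-]
If s mol/L dissolves here, [Li^+] = 0.0898 + 3s ≈ 0.0898, [PO4^3-] = s (common-ion effect: Li^+ is already 0.0898 M).
Ksp ≈ (0.0898)^3 × s
s = 1.20 × 10^-6 M
Check: 3s = 3.6 × 10^-6 ≪ 0.0898, so the approximation is valid.

s ≈ 1.20e-6 M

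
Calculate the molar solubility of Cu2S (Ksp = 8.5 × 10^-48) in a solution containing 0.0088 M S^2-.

Cu2S(s) ⇌ 2 Cu^+ + S^2-
Ksp = [Cu^+]^2[S^2-]
Let s be the molar solubility in this solution. [Cu^+] = 2s, [S^2-] = 0.0088 + s ≈ 0.0088 (Ksp is small, so little additional dissolves).
Ksp ≈ (2s)^2 × 0.0088
s = 1.6 x 10^-23 M
Check: s = 1.6 × 10^-23 ≪ 0.0088, so the approximation is valid.

s = 1.6 × 10^-23 M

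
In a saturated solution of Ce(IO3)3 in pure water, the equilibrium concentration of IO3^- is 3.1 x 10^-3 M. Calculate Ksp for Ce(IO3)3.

Ksp ≈ 3.1 × 10^-11

Ce(IO3)3(s) ⇌ Ce^3+(aq) + 3 IO3^-(aq)
Stoichiometry gives [Ce^3+] = (1/3)[IO3^-] = 1.03 × 10^-3 M.
Ksp = [Ce^3+][IO3^-]^3
Ksp = 1.03 × 10^-3 × (3.1 × 10^-3)^3 = 3.1 x 10^-11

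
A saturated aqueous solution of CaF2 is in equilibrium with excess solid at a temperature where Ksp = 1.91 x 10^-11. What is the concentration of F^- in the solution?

CaF2(s) <=> Ca^2+(aq) + 2 F^-(aq)
Ksp = [Ca^2+][F^-]^2
For each mole of CaF2 that dissolves: [Ca^2+] = s, [F^-] = 2s.
Substituting: Ksp = s(2s)^2 = 4s^3
s = (1.91 x 10^-11 / 4)^(1/3) = 1.684 × 10^-4 M
[F^-] = 2s = 3.37 x 10^-4 M

[F^-] = 3.37e-4 M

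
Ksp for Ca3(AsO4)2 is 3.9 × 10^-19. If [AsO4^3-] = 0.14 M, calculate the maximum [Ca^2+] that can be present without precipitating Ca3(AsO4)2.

Ca3(AsO4)2(s) ⇌ 3 Ca^2+(aq) + 2 AsO4^3-(aq)
Ksp = [Ca^2+]^3[AsO4^3-]^2
Precipitation begins when Q = Ksp. With [AsO4^3-] = 0.14 M:
3.9 × 10^-19 = (0.14)^2 × [Ca^2+]^3
[Ca^2+] = (3.9 × 10^-19 / 1.96 × 10^-2)^(1/3) = 2.7 × 10^-6 M

[Ca^2+] = 2.7e-6 M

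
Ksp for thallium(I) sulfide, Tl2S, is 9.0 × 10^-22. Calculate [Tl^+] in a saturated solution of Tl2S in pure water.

Tl2S(s) ⇌ 2 Tl^+(aq) + S^2-(aq)
Ksp = [Tl^+]^2[S^2-]
If s mol/L of Tl2S dissolves, [Tl^+] = 2s and [S^2-] = s.
Substituting: Ksp = (2s)^2s = 4s^3
Solving, s = (9.0 × 10^-22/4)^(1/3) = 6.08 × 10^-8 M
[Tl^+] = 2s = 1.2 x 10^-7 M

[Tl^+] = 1.2 × 10^-7 M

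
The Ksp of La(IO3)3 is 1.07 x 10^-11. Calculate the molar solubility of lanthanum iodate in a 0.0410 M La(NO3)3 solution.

s ≈ 2.13 × 10^-4 M

La(IO3)3(s) <=> La^3+ + 3 IO3^-
Ksp = [La^3+][IO3^-]^3
Let s = moles of La(IO3)3 that dissolve per litre. [La^3+] = 0.0410 + s ≈ 0.0410, [IO3^-] = 3s (common-ion effect: La^3+ is already 0.0410 M).
Ksp ≈ 0.0410 × (3s)^3
s = 2.13 x 10^-4 M
Check: s = 2.1 × 10^-4 ≪ 0.0410, so the approximation is valid.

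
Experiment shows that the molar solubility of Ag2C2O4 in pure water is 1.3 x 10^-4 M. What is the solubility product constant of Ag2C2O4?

8.8 × 10^-12

Ag2C2O4(s) ⇌ 2 Ag^+(aq) + C2O4^2-(aq)
Let s = molar solubility. Then [Ag^+] = 2s and [C2O4^2-] = s.
Ksp = [Ag^+]^2[C2O4^2-]
So Ksp = (2s)^2 × s = 4s^3
Ksp = 4 × (1.3 × 10^-4)^3 = 8.8 × 10^-12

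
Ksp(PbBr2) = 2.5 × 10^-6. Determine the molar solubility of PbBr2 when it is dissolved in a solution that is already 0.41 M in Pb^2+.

PbBr2(s) ⇌ Pb^2+ + 2 Br^-
Ksp = [Pb^2+][Br^-]^2
Let s = moles of PbBr2 that dissolve per litre. [Pb^2+] = 0.41 + s ≈ 0.41, [Br^-] = 2s (common-ion effect: Pb^2+ is already 0.41 M).
Ksp ≈ 0.41 × (2s)^2
s = 1.2 x 10^-3 M
Check: s = 1.2 × 10^-3 ≪ 0.41, so the approximation is valid.

s = 1.2 x 10^-3 M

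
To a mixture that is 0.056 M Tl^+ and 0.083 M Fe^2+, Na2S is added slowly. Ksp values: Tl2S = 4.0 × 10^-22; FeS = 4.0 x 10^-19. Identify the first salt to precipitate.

Each salt begins to precipitate when Q = Ksp, i.e. when [S^2-] reaches its threshold.
For Tl2S: 4.0 × 10^-22 = (0.056)^2 × [S^2-]  ⇒  [S^2-] = 1.3 × 10^-19 M.
For FeS: 4.0 x 10^-19 = 0.083 × [S^2-]  ⇒  [S^2-] = 4.8 × 10^-18 M.
The salt with the lower threshold [S^2-] precipitates first: Tl2S.

Tl2S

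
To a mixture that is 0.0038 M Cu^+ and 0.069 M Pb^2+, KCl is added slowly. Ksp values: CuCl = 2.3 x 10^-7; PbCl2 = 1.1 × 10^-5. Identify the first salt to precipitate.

Each salt begins to precipitate when Q = Ksp, i.e. when [Cl^-] reaches its threshold.
For CuCl: 2.3 x 10^-7 = 0.0038 × [Cl^-]  ⇒  [Cl^-] = 6.1 × 10^-5 M.
For PbCl2: 1.1 × 10^-5 = 0.069 × [Cl^-]^2  ⇒  [Cl^-] = 1.3 × 10^-2 M.
The salt with the lower threshold [Cl^-] precipitates first: CuCl.

CuCl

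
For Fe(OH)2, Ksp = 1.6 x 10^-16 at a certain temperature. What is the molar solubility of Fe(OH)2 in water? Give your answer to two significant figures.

s = 3.4e-6 M

Fe(OH)2(s) <=> Fe^2+(aq) + 2 OH^-(aq)
Ksp = [Fe^2+][OH^-]^2
If s mol/L of Fe(OH)2 dissolves, [Fe^2+] = s and [OH^-] = 2s.
So Ksp = s × (2s)^2 = 4s^3
Solving, s = (1.6 x 10^-16/4)^(1/3) = 3.4 × 10^-6 M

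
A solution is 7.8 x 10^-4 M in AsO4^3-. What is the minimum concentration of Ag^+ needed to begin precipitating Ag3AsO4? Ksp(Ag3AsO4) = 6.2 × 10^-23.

Ag3AsO4(s) ⇌ 3 Ag^+(aq) + AsO4^3-(aq)
Ksp = [Ag^+]^3[AsO4^3-]
Precipitation begins when Q = Ksp. With [AsO4^3-] = 7.8 x 10^-4 M:
6.2 × 10^-23 = (7.8 x 10^-4) × [Ag^+]^3
[Ag^+] = (6.2 × 10^-23 / 7.8 × 10^-4)^(1/3) = 4.3 × 10^-7 M

[Ag^+] ≈ 4.3 × 10^-7 M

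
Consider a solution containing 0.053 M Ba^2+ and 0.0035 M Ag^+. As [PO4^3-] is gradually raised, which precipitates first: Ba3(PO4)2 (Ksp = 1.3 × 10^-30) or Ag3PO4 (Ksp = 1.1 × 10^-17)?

Ba3(PO4)2

Each salt begins to precipitate when Q = Ksp, i.e. when [PO4^3-] reaches its threshold.
For Ba3(PO4)2: 1.3 × 10^-30 = (0.053)^3 × [PO4^3-]^2  ⇒  [PO4^3-] = 9.3 × 10^-14 M.
For Ag3PO4: 1.1 × 10^-17 = (0.0035)^3 × [PO4^3-]  ⇒  [PO4^3-] = 2.6 x 10^-10 M.
The salt with the lower threshold [PO4^3-] precipitates first: Ba3(PO4)2.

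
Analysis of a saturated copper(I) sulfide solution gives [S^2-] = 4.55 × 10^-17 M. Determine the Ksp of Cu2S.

3.77 x 10^-49

Cu2S(s) ⇌ 2 Cu^+(aq) + S^2-(aq)
Stoichiometry gives [Cu^+] = (2/1)[S^2-] = 9.100 × 10^-17 M.
Ksp = [Cu^+]^2[S^2-]
Ksp = (9.100 × 10^-17)^2 × 4.55 × 10^-17 = 3.77 x 10^-49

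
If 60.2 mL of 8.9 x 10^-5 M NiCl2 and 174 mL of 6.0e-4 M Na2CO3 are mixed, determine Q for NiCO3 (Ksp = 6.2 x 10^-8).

Q = 1.0e-8

Total volume = 60.2 + 174 = 234.2 mL.
[Ni^2+] = 8.9 × 10^-5 × (60.2/234.2) = 2.29 x 10^-5 M
[CO3^2-] = 6.0 × 10^-4 × (174/234.2) = 4.46 × 10^-4 M
NiCO3(s) ⇌ Ni^2+(aq) + CO3^2-(aq), so Q = [Ni^2+][CO3^2-]
Q = (2.29 × 10^-5)(4.46 × 10^-4) = 1.0 x 10^-8
Q < Ksp, so no precipitate of NiCO3 forms.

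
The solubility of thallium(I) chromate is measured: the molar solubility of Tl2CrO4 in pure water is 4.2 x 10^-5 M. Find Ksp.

Tl2CrO4(s) <=> 2 Tl^+(aq) + CrO4^2-(aq)
Let s = molar solubility. Then [Tl^+] = 2s and [CrO4^2-] = s.
Ksp = [Tl^+]^2[CrO4^2-]
Ksp = (2s)^2s = 4s^3
With s = 4.2 × 10^-5: Ksp = 3.0 x 10^-13

3.0e-13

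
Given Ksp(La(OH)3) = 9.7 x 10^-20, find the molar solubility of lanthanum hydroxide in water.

La(OH)3(s) <=> La^3+ + 3 OH^-
Ksp = [La^3+][OH^-]^3
For each mole of La(OH)3 that dissolves: [La^3+] = s, [OH^-] = 3s.
So Ksp = s × (3s)^3 = 27s^4
s = (9.7 x 10^-20 / 27)^(1/4) = 7.7 × 10^-6 M

7.7 × 10^-6 M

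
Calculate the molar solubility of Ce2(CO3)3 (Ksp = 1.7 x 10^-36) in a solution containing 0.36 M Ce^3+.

s = 7.9e-13 M

Ce2(CO3)3(s) ⇌ 2 Ce^3+ + 3 CO3^2-
Ksp = [Ce^3+]^2[CO3^2-]^3
Let s be the molar solubility in this solution. [Ce^3+] = 0.36 + 2s ≈ 0.36, [CO3^2-] = 3s (since the Ce^3+ already present dominates).
Ksp ≈ (0.36)^2 × (3s)^3
s = 7.9 x 10^-13 M
Check: 2s = 1.6 x 10^-12 ≪ 0.36, so the approximation is valid.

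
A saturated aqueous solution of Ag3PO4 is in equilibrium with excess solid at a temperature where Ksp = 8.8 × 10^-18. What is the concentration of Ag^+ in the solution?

Ag3PO4(s) ⇌ 3 Ag^+ + PO4^3-
Ksp = [Ag^+]^3[PO4^3-]
For each mole of Ag3PO4 that dissolves: [Ag^+] = 3s, [PO4^3-] = s.
So Ksp = (3s)^3 × s = 27s^4
s^4 = 8.8 × 10^-18 / 27, so s = 2.39 × 10^-5 M
[Ag^+] = 3s = 7.2 × 10^-5 M

[Ag^+] = 7.2e-5 M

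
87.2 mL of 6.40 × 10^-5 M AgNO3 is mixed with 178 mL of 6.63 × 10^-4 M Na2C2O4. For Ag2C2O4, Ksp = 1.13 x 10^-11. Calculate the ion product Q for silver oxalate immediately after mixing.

Total volume = 87.2 + 178 = 265.2 mL.
[Ag^+] = 6.40 × 10^-5 × (87.2/265.2) = 2.104 × 10^-5 M
[C2O4^2-] = 6.63 × 10^-4 × (178/265.2) = 4.450 × 10^-4 M
Ag2C2O4(s) <=> 2 Ag^+ + C2O4^2-, so Q = [Ag^+]^2[C2O4^2-]
Q = (2.104 × 10^-5)^2(4.450 × 10^-4) = 1.97 x 10^-13
Q < Ksp, so no precipitate of Ag2C2O4 forms.

Q = 1.97e-13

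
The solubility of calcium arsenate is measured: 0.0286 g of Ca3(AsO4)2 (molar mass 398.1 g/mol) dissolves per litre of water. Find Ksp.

Ksp = 2.07 x 10^-19

Molar solubility s = (2.86 x 10^-2 g/L) / (398.1 g/mol) = 7.184 × 10^-5 M.
Ca3(AsO4)2(s) ⇌ 3 Ca^2+(aq) + 2 AsO4^3-(aq)
If s mol/L of Ca3(AsO4)2 dissolves, [Ca^2+] = 3s and [AsO4^3-] = 2s.
Ksp = [Ca^2+]^3[AsO4^3-]^2
So Ksp = (3s)^3 × (2s)^2 = 108s^5
With s = 7.184 × 10^-5: Ksp = 2.07 x 10^-19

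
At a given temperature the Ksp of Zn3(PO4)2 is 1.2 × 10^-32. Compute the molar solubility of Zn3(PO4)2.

s ≈ 1.6 × 10^-7 M

Zn3(PO4)2(s) ⇌ 3 Zn^2+ + 2 PO4^3-
Ksp = [Zn^2+]^3[PO4^3-]^2
Let s = molar solubility. Then [Zn^2+] = 3s and [PO4^3-] = 2s.
So Ksp = (3s)^3 × (2s)^2 = 108s^5
s = (1.2 × 10^-32 / 108)^(1/5) = 1.6 × 10^-7 M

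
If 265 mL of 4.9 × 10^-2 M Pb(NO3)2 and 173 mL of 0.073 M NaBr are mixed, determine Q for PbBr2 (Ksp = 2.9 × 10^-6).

Q = 2.5 × 10^-5

Total volume = 265 + 173 = 438 mL.
[Pb^2+] = 4.9 × 10^-2 × (265/438) = 2.96 x 10^-2 M
[Br^-] = 7.3 x 10^-2 × (173/438) = 2.88 × 10^-2 M
PbBr2(s) <=> Pb^2+(aq) + 2 Br^-(aq), so Q = [Pb^2+][Br^-]^2
Q = (2.96 × 10^-2)(2.88 × 10^-2)^2 = 2.5 x 10^-5
Q > Ksp, so PbBr2 will precipitate.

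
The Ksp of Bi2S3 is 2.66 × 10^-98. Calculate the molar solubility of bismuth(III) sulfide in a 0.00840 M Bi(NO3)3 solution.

Bi2S3(s) <=> 2 Bi^3+ + 3 S^2-
Ksp = [Bi^3+]^2[S^2-]^3
If s mol/L dissolves here, [Bi^3+] = 0.00840 + 2s ≈ 0.00840, [S^2-] = 3s (Ksp is small, so little additional dissolves).
Ksp ≈ (0.00840)^2 × (3s)^3
s = 2.41 × 10^-32 M
Check: 2s = 4.8 × 10^-32 ≪ 0.00840, so the approximation is valid.

2.41 × 10^-32 M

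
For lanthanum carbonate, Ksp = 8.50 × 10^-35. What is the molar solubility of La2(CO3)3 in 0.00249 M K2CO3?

La2(CO3)3(s) ⇌ 2 La^3+ + 3 CO3^2-
Ksp = [La^3+]^2[CO3^2-]^3
If s mol/L dissolves here, [La^3+] = 2s, [CO3^2-] = 0.00249 + 3s ≈ 0.00249 (common-ion effect: CO3^2- is already 0.00249 M).
Ksp ≈ (2s)^2 × (0.00249)^3
s = 3.71 x 10^-14 M
Check: 3s = 1.1 x 10^-13 ≪ 0.00249, so the approximation is valid.

s = 3.71 × 10^-14 M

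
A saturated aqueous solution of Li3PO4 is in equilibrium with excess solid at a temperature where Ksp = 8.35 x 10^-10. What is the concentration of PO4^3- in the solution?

[PO4^3-] ≈ 2.36e-3 M

Li3PO4(s) ⇌ 3 Li^+(aq) + PO4^3-(aq)
Ksp = [Li^+]^3[PO4^3-]
With molar solubility s: [Li^+] = 3s, [PO4^3-] = s.
Substituting: Ksp = (3s)^3s = 27s^4
s^4 = 8.35 x 10^-10 / 27, so s = 2.358 x 10^-3 M
[PO4^3-] = s = 2.36 × 10^-3 M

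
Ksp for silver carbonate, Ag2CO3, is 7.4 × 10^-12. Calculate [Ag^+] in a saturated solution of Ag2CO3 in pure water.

Ag2CO3(s) ⇌ 2 Ag^+(aq) + CO3^2-(aq)
Ksp = [Ag^+]^2[CO3^2-]
If s mol/L of Ag2CO3 dissolves, [Ag^+] = 2s and [CO3^2-] = s.
Substituting: Ksp = (2s)^2s = 4s^3
s^3 = 7.4 × 10^-12 / 4, so s = 1.23 × 10^-4 M
[Ag^+] = 2s = 2.5 x 10^-4 M

[Ag^+] = 2.5 × 10^-4 M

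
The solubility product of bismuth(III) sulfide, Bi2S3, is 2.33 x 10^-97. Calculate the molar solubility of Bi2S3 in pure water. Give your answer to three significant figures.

Bi2S3(s) <=> 2 Bi^3+ + 3 S^2-
Ksp = [Bi^3+]^2[S^2-]^3
With molar solubility s: [Bi^3+] = 2s, [S^2-] = 3s.
Substituting: Ksp = (2s)^2(3s)^3 = 108s^5
s^5 = 2.33 x 10^-97 / 108, so s = 1.85 × 10^-20 M

s = 1.85 x 10^-20 M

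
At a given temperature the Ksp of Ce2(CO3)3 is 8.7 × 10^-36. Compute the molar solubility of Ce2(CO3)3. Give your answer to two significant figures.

s = 3.8e-8 M

Ce2(CO3)3(s) ⇌ 2 Ce^3+(aq) + 3 CO3^2-(aq)
Ksp = [Ce^3+]^2[CO3^2-]^3
Let s = molar solubility. Then [Ce^3+] = 2s and [CO3^2-] = 3s.
So Ksp = (2s)^2 × (3s)^3 = 108s^5
Solving, s = (8.7 × 10^-36/108)^(1/5) = 3.8 x 10^-8 M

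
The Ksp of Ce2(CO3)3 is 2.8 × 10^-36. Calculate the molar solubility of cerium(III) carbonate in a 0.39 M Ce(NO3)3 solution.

8.8e-13 M

Ce2(CO3)3(s) ⇌ 2 Ce^3+ + 3 CO3^2-
Ksp = [Ce^3+]^2[CO3^2-]^3
Let s = moles of Ce2(CO3)3 that dissolve per litre. [Ce^3+] = 0.39 + 2s ≈ 0.39, [CO3^2-] = 3s (common-ion effect: Ce^3+ is already 0.39 M).
Ksp ≈ (0.39)^2 × (3s)^3
s = 8.8 × 10^-13 M
Check: 2s = 1.8 × 10^-12 ≪ 0.39, so the approximation is valid.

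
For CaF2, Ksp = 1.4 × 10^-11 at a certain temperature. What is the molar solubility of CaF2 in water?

CaF2(s) ⇌ Ca^2+(aq) + 2 F^-(aq)
Ksp = [Ca^2+][F^-]^2
Let s = molar solubility. Then [Ca^2+] = s and [F^-] = 2s.
Ksp = s(2s)^2 = 4s^3
s^3 = 1.4 × 10^-11 / 4, so s = 1.5 x 10^-4 M

s = 1.5e-4 M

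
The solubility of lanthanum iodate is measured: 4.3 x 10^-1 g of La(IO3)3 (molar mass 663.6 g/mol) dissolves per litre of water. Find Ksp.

Molar solubility s = (4.3 x 10^-1 g/L) / (663.6 g/mol) = 6.48 x 10^-4 M.
La(IO3)3(s) <=> La^3+(aq) + 3 IO3^-(aq)
With molar solubility s: [La^3+] = s, [IO3^-] = 3s.
Ksp = [La^3+][IO3^-]^3
Substituting: Ksp = s(3s)^3 = 27s^4
With s = 6.48 × 10^-4: Ksp = 4.8 × 10^-12

Ksp = 4.8 × 10^-12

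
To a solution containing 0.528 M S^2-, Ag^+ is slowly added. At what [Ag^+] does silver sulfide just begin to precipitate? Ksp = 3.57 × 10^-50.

Ag2S(s) <=> 2 Ag^+(aq) + S^2-(aq)
Ksp = [Ag^+]^2[S^2-]
Precipitation begins when Q = Ksp. With [S^2-] = 0.528 M:
3.57 × 10^-50 = (0.528) × [Ag^+]^2
[Ag^+] = (3.57 × 10^-50 / 5.28 x 10^-1)^(1/2) = 2.60 × 10^-25 M

[Ag^+] = 2.60 × 10^-25 M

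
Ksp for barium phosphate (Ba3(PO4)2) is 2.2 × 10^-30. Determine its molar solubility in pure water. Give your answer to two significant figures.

Ba3(PO4)2(s) ⇌ 3 Ba^2+(aq) + 2 PO4^3-(aq)
Ksp = [Ba^2+]^3[PO4^3-]^2
With molar solubility s: [Ba^2+] = 3s, [PO4^3-] = 2s.
So Ksp = (3s)^3 × (2s)^2 = 108s^5
s^5 = 2.2 × 10^-30 / 108, so s = 4.6 × 10^-7 M

s ≈ 4.6e-7 M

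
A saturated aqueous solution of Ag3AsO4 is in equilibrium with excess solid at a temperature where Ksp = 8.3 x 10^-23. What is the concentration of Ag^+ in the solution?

4.0e-6 M

Ag3AsO4(s) <=> 3 Ag^+(aq) + AsO4^3-(aq)
Ksp = [Ag^+]^3[AsO4^3-]
For each mole of Ag3AsO4 that dissolves: [Ag^+] = 3s, [AsO4^3-] = s.
So Ksp = (3s)^3 × s = 27s^4
s^4 = 8.3 x 10^-23 / 27, so s = 1.32 × 10^-6 M
[Ag^+] = 3s = 4.0 × 10^-6 M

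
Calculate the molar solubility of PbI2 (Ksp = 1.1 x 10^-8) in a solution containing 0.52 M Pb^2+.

PbI2(s) <=> Pb^2+(aq) + 2 I^-(aq)
Ksp = [Pb^2+][I^-]^2
If s mol/L dissolves here, [Pb^2+] = 0.52 + s ≈ 0.52, [I^-] = 2s (since the Pb^2+ already present dominates).
Ksp ≈ 0.52 × (2s)^2
s = 7.3 × 10^-5 M
Check: s = 7.3 × 10^-5 ≪ 0.52, so the approximation is valid.

s ≈ 7.3 × 10^-5 M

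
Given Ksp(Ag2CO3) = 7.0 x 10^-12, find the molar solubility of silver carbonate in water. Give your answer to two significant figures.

Ag2CO3(s) ⇌ 2 Ag^+ + CO3^2-
Ksp = [Ag^+]^2[CO3^2-]
With molar solubility s: [Ag^+] = 2s, [CO3^2-] = s.
Ksp = (2s)^2s = 4s^3
s^3 = 7.0 x 10^-12 / 4, so s = 1.2 x 10^-4 M

1.2 × 10^-4 M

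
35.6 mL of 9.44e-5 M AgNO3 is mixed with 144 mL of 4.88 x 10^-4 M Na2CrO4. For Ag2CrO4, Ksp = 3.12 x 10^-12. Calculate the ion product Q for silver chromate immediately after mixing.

Total volume = 35.6 + 144 = 179.6 mL.
[Ag^+] = 9.44 × 10^-5 × (35.6/179.6) = 1.871 x 10^-5 M
[CrO4^2-] = 4.88 × 10^-4 × (144/179.6) = 3.913 x 10^-4 M
Ag2CrO4(s) ⇌ 2 Ag^+ + CrO4^2-, so Q = [Ag^+]^2[CrO4^2-]
Q = (1.871 × 10^-5)^2(3.913 x 10^-4) = 1.37 x 10^-13
Q < Ksp, so no precipitate of Ag2CrO4 forms.

1.37 × 10^-13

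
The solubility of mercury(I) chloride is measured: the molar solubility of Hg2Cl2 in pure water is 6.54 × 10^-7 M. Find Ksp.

Ksp ≈ 1.12 × 10^-18

Hg2Cl2(s) ⇌ Hg2^2+(aq) + 2 Cl^-(aq)
Let s = molar solubility. Then [Hg2^2+] = s and [Cl^-] = 2s.
Ksp = [Hg2^2+][Cl^-]^2
Substituting: Ksp = s(2s)^2 = 4s^3
Ksp = 4 × (6.54 × 10^-7)^3 = 1.12 x 10^-18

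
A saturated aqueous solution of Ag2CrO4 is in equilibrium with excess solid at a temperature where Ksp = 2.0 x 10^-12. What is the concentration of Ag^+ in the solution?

[Ag^+] ≈ 1.6 × 10^-4 M

Ag2CrO4(s) ⇌ 2 Ag^+(aq) + CrO4^2-(aq)
Ksp = [Ag^+]^2[CrO4^2-]
For each mole of Ag2CrO4 that dissolves: [Ag^+] = 2s, [CrO4^2-] = s.
Substituting: Ksp = (2s)^2s = 4s^3
s^3 = 2.0 x 10^-12 / 4, so s = 7.94 × 10^-5 M
[Ag^+] = 2s = 1.6 x 10^-4 M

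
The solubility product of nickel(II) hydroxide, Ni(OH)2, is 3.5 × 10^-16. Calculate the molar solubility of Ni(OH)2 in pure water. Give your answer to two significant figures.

s ≈ 4.4 × 10^-6 M

Ni(OH)2(s) ⇌ Ni^2+(aq) + 2 OH^-(aq)
Ksp = [Ni^2+][OH^-]^2
If s mol/L of Ni(OH)2 dissolves, [Ni^2+] = s and [OH^-] = 2s.
Ksp = s(2s)^2 = 4s^3
s^3 = 3.5 × 10^-16 / 4, so s = 4.4 x 10^-6 M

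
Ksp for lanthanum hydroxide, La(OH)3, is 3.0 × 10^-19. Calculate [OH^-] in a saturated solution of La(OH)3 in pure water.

3.1e-5 M

La(OH)3(s) <=> La^3+(aq) + 3 OH^-(aq)
Ksp = [La^3+][OH^-]^3
For each mole of La(OH)3 that dissolves: [La^3+] = s, [OH^-] = 3s.
Ksp = s(3s)^3 = 27s^4
Solving, s = (3.0 × 10^-19/27)^(1/4) = 1.03 × 10^-5 M
[OH^-] = 3s = 3.1 × 10^-5 M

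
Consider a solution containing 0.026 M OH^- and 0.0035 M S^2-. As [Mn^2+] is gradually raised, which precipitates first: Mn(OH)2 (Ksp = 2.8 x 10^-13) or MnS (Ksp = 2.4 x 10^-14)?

MnS

Each salt begins to precipitate when Q = Ksp, i.e. when [Mn^2+] reaches its threshold.
For Mn(OH)2: 2.8 x 10^-13 = (0.026)^2 × [Mn^2+]  ⇒  [Mn^2+] = 4.1 × 10^-10 M.
For MnS: 2.4 x 10^-14 = 0.0035 × [Mn^2+]  ⇒  [Mn^2+] = 6.9 × 10^-12 M.
The salt with the lower threshold [Mn^2+] precipitates first: MnS.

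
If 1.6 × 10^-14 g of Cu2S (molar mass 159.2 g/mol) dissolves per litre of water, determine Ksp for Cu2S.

Molar solubility s = (1.6 x 10^-14 g/L) / (159.2 g/mol) = 1.01 × 10^-16 M.
Cu2S(s) <=> 2 Cu^+ + S^2-
For each mole of Cu2S that dissolves: [Cu^+] = 2s, [S^2-] = s.
Ksp = [Cu^+]^2[S^2-]
Substituting: Ksp = (2s)^2s = 4s^3
With s = 1.01 x 10^-16: Ksp = 4.1 × 10^-48

Ksp ≈ 4.1e-48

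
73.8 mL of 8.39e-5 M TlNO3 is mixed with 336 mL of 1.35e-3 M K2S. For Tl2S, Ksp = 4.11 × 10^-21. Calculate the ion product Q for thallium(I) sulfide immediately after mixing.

Total volume = 73.8 + 336 = 409.8 mL.
[Tl^+] = 8.39 × 10^-5 × (73.8/409.8) = 1.511 × 10^-5 M
[S^2-] = 1.35 x 10^-3 × (336/409.8) = 1.107 x 10^-3 M
Tl2S(s) ⇌ 2 Tl^+ + S^2-, so Q = [Tl^+]^2[S^2-]
Q = (1.511 × 10^-5)^2(1.107 x 10^-3) = 2.53 × 10^-13
Q > Ksp, so Tl2S will precipitate.

Q ≈ 2.53 × 10^-13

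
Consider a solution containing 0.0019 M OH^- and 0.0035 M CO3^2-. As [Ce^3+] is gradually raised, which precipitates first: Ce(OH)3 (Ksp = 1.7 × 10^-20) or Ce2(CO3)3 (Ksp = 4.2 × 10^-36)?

Ce2(CO3)3

Each salt begins to precipitate when Q = Ksp, i.e. when [Ce^3+] reaches its threshold.
For Ce(OH)3: 1.7 × 10^-20 = (0.0019)^3 × [Ce^3+]  ⇒  [Ce^3+] = 2.5 × 10^-12 M.
For Ce2(CO3)3: 4.2 × 10^-36 = (0.0035)^3 × [Ce^3+]^2  ⇒  [Ce^3+] = 9.9 x 10^-15 M.
The salt with the lower threshold [Ce^3+] precipitates first: Ce2(CO3)3.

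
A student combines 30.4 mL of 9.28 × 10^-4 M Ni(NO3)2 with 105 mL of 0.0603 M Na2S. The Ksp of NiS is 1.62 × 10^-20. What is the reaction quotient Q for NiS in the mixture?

Q = 9.74 × 10^-6

Total volume = 30.4 + 105 = 135.4 mL.
[Ni^2+] = 9.28 x 10^-4 × (30.4/135.4) = 2.084 × 10^-4 M
[S^2-] = 6.03 × 10^-2 × (105/135.4) = 4.676 × 10^-2 M
NiS(s) ⇌ Ni^2+(aq) + S^2-(aq), so Q = [Ni^2+][S^2-]
Q = (2.084 x 10^-4)(4.676 × 10^-2) = 9.74 × 10^-6
Q > Ksp, so NiS will precipitate.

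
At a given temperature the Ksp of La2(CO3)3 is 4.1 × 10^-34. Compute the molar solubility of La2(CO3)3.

La2(CO3)3(s) ⇌ 2 La^3+(aq) + 3 CO3^2-(aq)
Ksp = [La^3+]^2[CO3^2-]^3
If s mol/L of La2(CO3)3 dissolves, [La^3+] = 2s and [CO3^2-] = 3s.
So Ksp = (2s)^2 × (3s)^3 = 108s^5
Solving, s = (4.1 × 10^-34/108)^(1/5) = 8.2 × 10^-8 M

8.2 x 10^-8 M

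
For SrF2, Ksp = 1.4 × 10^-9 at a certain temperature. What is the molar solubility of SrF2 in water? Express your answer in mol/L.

SrF2(s) ⇌ Sr^2+(aq) + 2 F^-(aq)
Ksp = [Sr^2+][F^-]^2
If s mol/L of SrF2 dissolves, [Sr^2+] = s and [F^-] = 2s.
Ksp = s(2s)^2 = 4s^3
s = (1.4 × 10^-9 / 4)^(1/3) = 7.0 × 10^-4 M

7.0e-4 M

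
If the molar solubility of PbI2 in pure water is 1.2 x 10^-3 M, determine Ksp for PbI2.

PbI2(s) ⇌ Pb^2+(aq) + 2 I^-(aq)
For each mole of PbI2 that dissolves: [Pb^2+] = s, [I^-] = 2s.
Ksp = [Pb^2+][I^-]^2
Ksp = s(2s)^2 = 4s^3
Ksp = 4 × (1.2 x 10^-3)^3 = 6.9 × 10^-9

Ksp = 6.9 x 10^-9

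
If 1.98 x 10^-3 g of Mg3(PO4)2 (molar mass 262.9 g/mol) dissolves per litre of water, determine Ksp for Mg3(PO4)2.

2.62e-24

Molar solubility s = (1.98 × 10^-3 g/L) / (262.9 g/mol) = 7.531 × 10^-6 M.
Mg3(PO4)2(s) ⇌ 3 Mg^2+ + 2 PO4^3-
With molar solubility s: [Mg^2+] = 3s, [PO4^3-] = 2s.
Ksp = [Mg^2+]^3[PO4^3-]^2
Substituting: Ksp = (3s)^3(2s)^2 = 108s^5
Ksp = 108 × (7.531 × 10^-6)^5 = 2.62 × 10^-24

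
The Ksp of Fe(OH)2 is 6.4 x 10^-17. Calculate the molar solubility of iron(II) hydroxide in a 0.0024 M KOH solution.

Fe(OH)2(s) ⇌ Fe^2+ + 2 OH^-
Ksp = [Fe^2+][OH^-]^2
Let s be the molar solubility in this solution. [Fe^2+] = s, [OH^-] = 0.0024 + 2s ≈ 0.0024 (common-ion effect: OH^- is already 0.0024 M).
Ksp ≈ s × (0.0024)^2
s = 1.1 × 10^-11 M
Check: 2s = 2.2 × 10^-11 ≪ 0.0024, so the approximation is valid.

s = 1.1 x 10^-11 M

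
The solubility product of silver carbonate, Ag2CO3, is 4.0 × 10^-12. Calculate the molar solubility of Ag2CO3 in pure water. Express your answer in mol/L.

1.0 x 10^-4 M

Ag2CO3(s) ⇌ 2 Ag^+ + CO3^2-
Ksp = [Ag^+]^2[CO3^2-]
For each mole of Ag2CO3 that dissolves: [Ag^+] = 2s, [CO3^2-] = s.
Substituting: Ksp = (2s)^2s = 4s^3
s = (4.0 × 10^-12 / 4)^(1/3) = 1.0 × 10^-4 M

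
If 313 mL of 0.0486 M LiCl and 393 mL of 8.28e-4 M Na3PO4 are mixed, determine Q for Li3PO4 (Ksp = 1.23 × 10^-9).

4.61e-9

Total volume = 313 + 393 = 706 mL.
[Li^+] = 4.86 x 10^-2 × (313/706) = 2.155 × 10^-2 M
[PO4^3-] = 8.28 × 10^-4 × (393/706) = 4.609 × 10^-4 M
Li3PO4(s) ⇌ 3 Li^+ + PO4^3-, so Q = [Li^+]^3[PO4^3-]
Q = (2.155 × 10^-2)^3(4.609 x 10^-4) = 4.61 × 10^-9
Q > Ksp, so Li3PO4 will precipitate.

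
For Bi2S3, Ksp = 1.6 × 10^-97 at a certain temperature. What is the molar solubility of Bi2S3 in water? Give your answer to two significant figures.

Bi2S3(s) ⇌ 2 Bi^3+ + 3 S^2-
Ksp = [Bi^3+]^2[S^2-]^3
Let s = molar solubility. Then [Bi^3+] = 2s and [S^2-] = 3s.
So Ksp = (2s)^2 × (3s)^3 = 108s^5
s^5 = 1.6 × 10^-97 / 108, so s = 1.7 × 10^-20 M

1.7 × 10^-20 M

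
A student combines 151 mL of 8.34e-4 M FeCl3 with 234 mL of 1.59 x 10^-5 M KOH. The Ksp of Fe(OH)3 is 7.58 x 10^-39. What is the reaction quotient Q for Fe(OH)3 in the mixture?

Q ≈ 2.95e-19

Total volume = 151 + 234 = 385 mL.
[Fe^3+] = 8.34 × 10^-4 × (151/385) = 3.271 x 10^-4 M
[OH^-] = 1.59 × 10^-5 × (234/385) = 9.664 x 10^-6 M
Fe(OH)3(s) ⇌ Fe^3+(aq) + 3 OH^-(aq), so Q = [Fe^3+][OH^-]^3
Q = (3.271 × 10^-4)(9.664 x 10^-6)^3 = 2.95 × 10^-19
Q > Ksp, so Fe(OH)3 will precipitate.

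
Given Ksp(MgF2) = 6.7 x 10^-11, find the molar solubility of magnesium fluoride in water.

2.6 × 10^-4 M

MgF2(s) ⇌ Mg^2+(aq) + 2 F^-(aq)
Ksp = [Mg^2+][F^-]^2
Let s = molar solubility. Then [Mg^2+] = s and [F^-] = 2s.
Ksp = s(2s)^2 = 4s^3
s^3 = 6.7 x 10^-11 / 4, so s = 2.6 × 10^-4 M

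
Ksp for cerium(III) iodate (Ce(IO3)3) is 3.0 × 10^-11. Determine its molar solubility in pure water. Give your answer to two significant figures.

Ce(IO3)3(s) ⇌ Ce^3+(aq) + 3 IO3^-(aq)
Ksp = [Ce^3+][IO3^-]^3
With molar solubility s: [Ce^3+] = s, [IO3^-] = 3s.
Substituting: Ksp = s(3s)^3 = 27s^4
s = (3.0 × 10^-11 / 27)^(1/4) = 1.0 × 10^-3 M

s ≈ 1.0 x 10^-3 M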